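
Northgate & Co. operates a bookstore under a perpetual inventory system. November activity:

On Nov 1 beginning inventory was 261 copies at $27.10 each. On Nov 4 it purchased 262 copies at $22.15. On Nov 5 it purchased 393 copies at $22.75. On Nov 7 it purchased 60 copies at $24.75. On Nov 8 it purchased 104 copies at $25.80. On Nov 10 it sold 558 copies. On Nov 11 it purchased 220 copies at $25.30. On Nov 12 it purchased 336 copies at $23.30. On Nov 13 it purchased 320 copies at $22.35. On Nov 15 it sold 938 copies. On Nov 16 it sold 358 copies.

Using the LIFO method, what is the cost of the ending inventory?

Nov 10, 558 sold [LIFO — newest first]: 104 @ $25.80 + 60 @ $24.75 + 393 @ $22.75 + 1 @ $22.15 = $13,131.10
Nov 15, 938 sold [LIFO — newest first]: 320 @ $22.35 + 336 @ $23.30 + 220 @ $25.30 + 62 @ $22.15 = $21,920.10
Nov 16, 358 sold [LIFO — newest first]: 199 @ $22.15 + 159 @ $27.10 = $8,716.75
Total COGS = $13,131.10 + $21,920.10 + $8,716.75 = $43,767.95
Ending inventory: 102 @ $27.10 = $2,764.20

Ending inventory = $2,764.20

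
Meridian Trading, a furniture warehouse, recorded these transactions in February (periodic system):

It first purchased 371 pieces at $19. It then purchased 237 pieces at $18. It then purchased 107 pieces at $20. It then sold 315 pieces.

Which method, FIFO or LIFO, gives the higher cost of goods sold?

FIFO COGS: 315 @ $19 = $5,985
LIFO COGS: 107 @ $20 + 208 @ $18 = $5,884

FIFO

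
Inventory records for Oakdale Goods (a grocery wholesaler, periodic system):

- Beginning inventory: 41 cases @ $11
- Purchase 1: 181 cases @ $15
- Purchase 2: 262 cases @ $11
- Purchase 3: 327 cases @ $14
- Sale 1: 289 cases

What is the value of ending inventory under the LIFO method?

Sale 1 (289) [LIFO — newest first]: 289 @ $14 = $4,046
Ending inventory: 41 @ $11 + 181 @ $15 + 262 @ $11 + 38 @ $14 = $6,580

Ending inventory = $6,580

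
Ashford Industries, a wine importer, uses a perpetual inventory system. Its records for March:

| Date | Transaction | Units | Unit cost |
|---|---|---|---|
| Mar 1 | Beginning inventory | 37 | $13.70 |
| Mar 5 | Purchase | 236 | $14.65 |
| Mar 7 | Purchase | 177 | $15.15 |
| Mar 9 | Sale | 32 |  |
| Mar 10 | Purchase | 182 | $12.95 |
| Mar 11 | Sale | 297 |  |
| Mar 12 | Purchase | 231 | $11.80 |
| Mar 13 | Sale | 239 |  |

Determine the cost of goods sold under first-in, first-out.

Mar 9, 32 sold [FIFO — oldest first]: 32 @ $13.70 = $438.40
Mar 11, 297 sold [FIFO — oldest first]: 5 @ $13.70 + 236 @ $14.65 + 56 @ $15.15 = $4,374.30
Mar 13, 239 sold [FIFO — oldest first]: 121 @ $15.15 + 118 @ $12.95 = $3,361.25
Total COGS = $438.40 + $4,374.30 + $3,361.25 = $8,173.95
Ending inventory: 64 @ $12.95 + 231 @ $11.80 = $3,554.60
Check: goods available $11,728.55 = COGS $8,173.95 + ending $3,554.60

COGS = $8,173.95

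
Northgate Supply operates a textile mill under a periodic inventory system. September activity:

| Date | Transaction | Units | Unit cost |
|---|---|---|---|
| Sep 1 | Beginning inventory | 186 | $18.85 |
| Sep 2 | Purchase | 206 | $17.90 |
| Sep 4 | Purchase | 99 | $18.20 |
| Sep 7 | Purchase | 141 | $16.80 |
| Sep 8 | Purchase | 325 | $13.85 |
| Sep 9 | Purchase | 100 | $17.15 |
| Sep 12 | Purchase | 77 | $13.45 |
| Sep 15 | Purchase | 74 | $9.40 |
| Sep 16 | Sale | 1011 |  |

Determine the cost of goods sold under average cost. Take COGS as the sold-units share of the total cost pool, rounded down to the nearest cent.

COGS = $16,162.27

Sep 16, sell 1011: 1011/1208 × $19,311.60 → $16,162.27
Ending inventory (cost pool remaining) = $3,149.33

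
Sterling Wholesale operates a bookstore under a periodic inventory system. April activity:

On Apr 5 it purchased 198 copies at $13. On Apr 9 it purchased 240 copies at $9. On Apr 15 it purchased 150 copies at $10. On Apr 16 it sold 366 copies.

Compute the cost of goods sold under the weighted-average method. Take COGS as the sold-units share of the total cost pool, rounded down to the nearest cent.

Apr 16, sell 366: 366/588 × $6,234.00 → $3,880.34
Ending inventory (cost pool remaining) = $2,353.66
Check: goods available $6,234.00 = COGS $3,880.34 + ending $2,353.66

COGS = $3,880.34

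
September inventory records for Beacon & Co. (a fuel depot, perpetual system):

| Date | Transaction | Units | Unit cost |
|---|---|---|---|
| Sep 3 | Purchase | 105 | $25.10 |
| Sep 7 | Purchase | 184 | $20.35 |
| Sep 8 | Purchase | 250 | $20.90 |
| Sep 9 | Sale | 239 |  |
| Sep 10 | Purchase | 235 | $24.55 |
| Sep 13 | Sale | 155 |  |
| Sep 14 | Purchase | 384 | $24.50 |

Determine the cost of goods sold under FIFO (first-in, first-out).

COGS = $8,574.40

Sep 9, 239 sold [FIFO — oldest first]: 105 @ $25.10 + 134 @ $20.35 = $5,362.40
Sep 13, 155 sold [FIFO — oldest first]: 50 @ $20.35 + 105 @ $20.90 = $3,212.00
Total COGS = $5,362.40 + $3,212.00 = $8,574.40
Ending inventory: 145 @ $20.90 + 235 @ $24.55 + 384 @ $24.50 = $18,207.75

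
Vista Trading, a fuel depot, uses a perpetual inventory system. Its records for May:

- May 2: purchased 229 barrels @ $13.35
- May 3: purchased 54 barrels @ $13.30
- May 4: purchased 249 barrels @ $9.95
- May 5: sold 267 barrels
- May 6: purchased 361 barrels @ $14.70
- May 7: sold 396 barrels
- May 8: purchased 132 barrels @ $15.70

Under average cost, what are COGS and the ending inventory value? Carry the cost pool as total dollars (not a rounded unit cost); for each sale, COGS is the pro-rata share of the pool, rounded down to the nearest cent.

COGS = $8,465.47; ending inventory = $5,166.53

After May 2: 229 on hand, pool $3,057.15 (≈ $13.3500 each)
After May 3: 283 on hand, pool $3,775.35 (≈ $13.3405 each)
After May 4: 532 on hand, pool $6,252.90 (≈ $11.7536 each)
May 5, sell 267: 267/532 × $6,252.90 → $3,138.20
After May 6: 626 on hand, pool $8,421.40 (≈ $13.4527 each)
May 7, sell 396: 396/626 × $8,421.40 → $5,327.27
After May 8: 362 on hand, pool $5,166.53 (≈ $14.2722 each)
Total COGS = $3,138.20 + $5,327.27 = $8,465.47
Ending inventory (cost pool remaining) = $5,166.53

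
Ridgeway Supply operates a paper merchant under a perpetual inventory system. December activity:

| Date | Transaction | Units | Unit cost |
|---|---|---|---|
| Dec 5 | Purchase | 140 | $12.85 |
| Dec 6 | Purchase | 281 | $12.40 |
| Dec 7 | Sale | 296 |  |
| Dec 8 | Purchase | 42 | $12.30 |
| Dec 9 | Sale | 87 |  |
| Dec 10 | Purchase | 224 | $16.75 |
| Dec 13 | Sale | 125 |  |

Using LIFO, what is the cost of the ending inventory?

Ending inventory = $2,686.25

Dec 7, 296 sold [LIFO — newest first]: 281 @ $12.40 + 15 @ $12.85 = $3,677.15
Dec 9, 87 sold [LIFO — newest first]: 42 @ $12.30 + 45 @ $12.85 = $1,094.85
Dec 13, 125 sold [LIFO — newest first]: 125 @ $16.75 = $2,093.75
Total COGS = $3,677.15 + $1,094.85 + $2,093.75 = $6,865.75
Ending inventory: 80 @ $12.85 + 99 @ $16.75 = $2,686.25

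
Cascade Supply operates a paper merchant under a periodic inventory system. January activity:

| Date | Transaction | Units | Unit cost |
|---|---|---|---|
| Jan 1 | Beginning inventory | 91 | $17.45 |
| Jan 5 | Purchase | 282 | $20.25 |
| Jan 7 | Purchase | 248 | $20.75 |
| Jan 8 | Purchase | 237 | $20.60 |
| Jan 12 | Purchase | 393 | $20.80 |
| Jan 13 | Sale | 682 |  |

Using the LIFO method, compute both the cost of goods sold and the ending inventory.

Jan 13, 682 sold [LIFO — newest first]: 393 @ $20.80 + 237 @ $20.60 + 52 @ $20.75 = $14,135.60
Ending inventory: 91 @ $17.45 + 282 @ $20.25 + 196 @ $20.75 = $11,365.45

COGS = $14,135.60; ending inventory = $11,365.45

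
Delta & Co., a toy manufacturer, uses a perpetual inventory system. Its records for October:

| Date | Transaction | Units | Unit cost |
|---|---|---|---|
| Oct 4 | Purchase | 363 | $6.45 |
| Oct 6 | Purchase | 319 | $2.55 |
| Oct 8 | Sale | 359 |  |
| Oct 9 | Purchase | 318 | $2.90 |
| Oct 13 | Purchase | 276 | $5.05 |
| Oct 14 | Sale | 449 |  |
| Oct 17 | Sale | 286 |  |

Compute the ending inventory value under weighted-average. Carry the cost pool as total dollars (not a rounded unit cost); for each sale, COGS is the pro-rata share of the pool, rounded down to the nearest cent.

Ending inventory = $756.22

After Oct 4: 363 on hand, pool $2,341.35 (≈ $6.4500 each)
After Oct 6: 682 on hand, pool $3,154.80 (≈ $4.6258 each)
Oct 8, sell 359: 359/682 × $3,154.80 → $1,660.66
After Oct 9: 641 on hand, pool $2,416.34 (≈ $3.7696 each)
After Oct 13: 917 on hand, pool $3,810.14 (≈ $4.1550 each)
Oct 14, sell 449: 449/917 × $3,810.14 → $1,865.59
Oct 17, sell 286: 286/468 × $1,944.55 → $1,188.33
Total COGS = $1,660.66 + $1,865.59 + $1,188.33 = $4,714.58
Ending inventory (cost pool remaining) = $756.22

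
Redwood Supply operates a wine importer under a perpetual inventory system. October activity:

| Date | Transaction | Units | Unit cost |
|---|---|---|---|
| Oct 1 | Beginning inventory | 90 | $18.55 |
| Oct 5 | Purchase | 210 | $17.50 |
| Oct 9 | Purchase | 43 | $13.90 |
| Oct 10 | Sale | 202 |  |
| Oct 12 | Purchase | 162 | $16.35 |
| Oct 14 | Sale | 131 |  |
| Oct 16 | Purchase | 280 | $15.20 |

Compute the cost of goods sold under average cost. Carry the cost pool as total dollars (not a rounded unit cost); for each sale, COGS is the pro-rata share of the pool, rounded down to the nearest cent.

After Oct 1: 90 on hand, pool $1,669.50 (≈ $18.5500 each)
After Oct 5: 300 on hand, pool $5,344.50 (≈ $17.8150 each)
After Oct 9: 343 on hand, pool $5,942.20 (≈ $17.3242 each)
Oct 10, sell 202: 202/343 × $5,942.20 → $3,499.48
After Oct 12: 303 on hand, pool $5,091.42 (≈ $16.8034 each)
Oct 14, sell 131: 131/303 × $5,091.42 → $2,201.24
After Oct 16: 452 on hand, pool $7,146.18 (≈ $15.8101 each)
Total COGS = $3,499.48 + $2,201.24 = $5,700.72
Ending inventory (cost pool remaining) = $7,146.18

COGS = $5,700.72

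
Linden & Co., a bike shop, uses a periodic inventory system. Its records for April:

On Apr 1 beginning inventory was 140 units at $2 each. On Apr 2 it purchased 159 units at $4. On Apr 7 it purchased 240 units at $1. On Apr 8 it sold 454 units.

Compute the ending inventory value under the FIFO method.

Ending inventory = $85

Apr 8, 454 sold [FIFO — oldest first]: 140 @ $2 + 159 @ $4 + 155 @ $1 = $1,071
Ending inventory: 85 @ $1 = $85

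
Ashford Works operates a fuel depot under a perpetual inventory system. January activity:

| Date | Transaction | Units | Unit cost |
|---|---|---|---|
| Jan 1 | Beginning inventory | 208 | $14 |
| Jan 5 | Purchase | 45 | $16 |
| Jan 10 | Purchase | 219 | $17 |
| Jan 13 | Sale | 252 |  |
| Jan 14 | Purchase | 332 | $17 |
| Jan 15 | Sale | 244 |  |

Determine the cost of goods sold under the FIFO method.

COGS = $7,763

Jan 13, 252 sold [FIFO — oldest first]: 208 @ $14 + 44 @ $16 = $3,616
Jan 15, 244 sold [FIFO — oldest first]: 1 @ $16 + 219 @ $17 + 24 @ $17 = $4,147
Total COGS = $3,616 + $4,147 = $7,763
Ending inventory: 308 @ $17 = $5,236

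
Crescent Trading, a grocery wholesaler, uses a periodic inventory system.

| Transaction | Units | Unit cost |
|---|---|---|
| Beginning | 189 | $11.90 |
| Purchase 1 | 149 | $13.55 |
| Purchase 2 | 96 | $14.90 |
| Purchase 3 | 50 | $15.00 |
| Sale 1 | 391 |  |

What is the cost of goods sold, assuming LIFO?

Sale 1 (391) [LIFO — newest first]: 50 @ $15.00 + 96 @ $14.90 + 149 @ $13.55 + 96 @ $11.90 = $5,341.75
Ending inventory: 93 @ $11.90 = $1,106.70
Check: goods available $6,448.45 = COGS $5,341.75 + ending $1,106.70

COGS = $5,341.75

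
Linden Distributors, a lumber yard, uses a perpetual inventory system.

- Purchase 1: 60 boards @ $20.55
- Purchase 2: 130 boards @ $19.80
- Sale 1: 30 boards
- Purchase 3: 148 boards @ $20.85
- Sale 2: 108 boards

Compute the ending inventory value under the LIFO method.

Ending inventory = $4,047.00

Sale 1 (30) [LIFO — newest first]: 30 @ $19.80 = $594.00
Sale 2 (108) [LIFO — newest first]: 108 @ $20.85 = $2,251.80
Total COGS = $594.00 + $2,251.80 = $2,845.80
Ending inventory: 60 @ $20.55 + 100 @ $19.80 + 40 @ $20.85 = $4,047.00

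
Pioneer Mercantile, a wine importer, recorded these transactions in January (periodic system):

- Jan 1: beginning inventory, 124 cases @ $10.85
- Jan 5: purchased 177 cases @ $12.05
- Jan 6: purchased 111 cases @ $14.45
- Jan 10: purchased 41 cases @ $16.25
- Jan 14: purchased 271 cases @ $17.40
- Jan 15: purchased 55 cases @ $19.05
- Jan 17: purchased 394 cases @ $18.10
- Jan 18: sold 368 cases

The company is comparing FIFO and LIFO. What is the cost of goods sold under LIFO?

COGS = $6,660.80

FIFO COGS: 124 @ $10.85 + 177 @ $12.05 + 67 @ $14.45 = $4,446.40
LIFO COGS: 368 @ $18.10 = $6,660.80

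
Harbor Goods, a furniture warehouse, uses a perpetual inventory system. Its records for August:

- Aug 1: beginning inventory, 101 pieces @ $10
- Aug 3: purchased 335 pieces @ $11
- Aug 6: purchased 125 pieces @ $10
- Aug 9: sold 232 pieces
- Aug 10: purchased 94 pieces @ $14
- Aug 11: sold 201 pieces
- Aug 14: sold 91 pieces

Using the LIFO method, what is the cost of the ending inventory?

Ending inventory = $1,340

Aug 9, 232 sold [LIFO — newest first]: 125 @ $10 + 107 @ $11 = $2,427
Aug 11, 201 sold [LIFO — newest first]: 94 @ $14 + 107 @ $11 = $2,493
Aug 14, 91 sold [LIFO — newest first]: 91 @ $11 = $1,001
Total COGS = $2,427 + $2,493 + $1,001 = $5,921
Ending inventory: 101 @ $10 + 30 @ $11 = $1,340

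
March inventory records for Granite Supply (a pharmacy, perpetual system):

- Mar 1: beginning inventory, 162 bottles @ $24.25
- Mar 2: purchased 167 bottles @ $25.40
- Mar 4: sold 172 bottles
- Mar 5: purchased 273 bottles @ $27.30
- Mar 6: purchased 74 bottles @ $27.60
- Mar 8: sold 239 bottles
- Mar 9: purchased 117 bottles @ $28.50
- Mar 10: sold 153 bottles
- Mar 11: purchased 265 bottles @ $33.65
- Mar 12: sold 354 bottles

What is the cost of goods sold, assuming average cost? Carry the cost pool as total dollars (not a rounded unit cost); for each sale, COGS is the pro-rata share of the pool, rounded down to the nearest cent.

After Mar 1: 162 on hand, pool $3,928.50 (≈ $24.2500 each)
After Mar 2: 329 on hand, pool $8,170.30 (≈ $24.8337 each)
Mar 4, sell 172: 172/329 × $8,170.30 → $4,271.40
After Mar 5: 430 on hand, pool $11,351.80 (≈ $26.3995 each)
After Mar 6: 504 on hand, pool $13,394.20 (≈ $26.5758 each)
Mar 8, sell 239: 239/504 × $13,394.20 → $6,351.61
After Mar 9: 382 on hand, pool $10,377.09 (≈ $27.1652 each)
Mar 10, sell 153: 153/382 × $10,377.09 → $4,156.26
After Mar 11: 494 on hand, pool $15,138.08 (≈ $30.6439 each)
Mar 12, sell 354: 354/494 × $15,138.08 → $10,847.93
Total COGS = $4,271.40 + $6,351.61 + $4,156.26 + $10,847.93 = $25,627.20
Ending inventory (cost pool remaining) = $4,290.15

COGS = $25,627.20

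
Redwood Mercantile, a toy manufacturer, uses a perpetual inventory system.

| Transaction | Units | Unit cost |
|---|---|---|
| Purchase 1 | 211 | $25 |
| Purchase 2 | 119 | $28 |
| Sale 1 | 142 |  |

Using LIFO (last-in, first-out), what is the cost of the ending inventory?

Sale 1 (142) [LIFO — newest first]: 119 @ $28 + 23 @ $25 = $3,907
Ending inventory: 188 @ $25 = $4,700

Ending inventory = $4,700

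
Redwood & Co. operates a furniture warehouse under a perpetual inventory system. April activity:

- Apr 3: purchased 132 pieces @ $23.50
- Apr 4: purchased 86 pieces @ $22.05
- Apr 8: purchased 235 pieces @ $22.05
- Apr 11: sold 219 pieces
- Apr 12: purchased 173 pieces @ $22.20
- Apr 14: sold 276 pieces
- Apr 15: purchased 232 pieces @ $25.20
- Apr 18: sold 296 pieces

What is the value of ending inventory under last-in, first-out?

Ending inventory = $1,574.50

Apr 11, 219 sold [LIFO — newest first]: 219 @ $22.05 = $4,828.95
Apr 14, 276 sold [LIFO — newest first]: 173 @ $22.20 + 16 @ $22.05 + 86 @ $22.05 + 1 @ $23.50 = $6,113.20
Apr 18, 296 sold [LIFO — newest first]: 232 @ $25.20 + 64 @ $23.50 = $7,350.40
Total COGS = $4,828.95 + $6,113.20 + $7,350.40 = $18,292.55
Ending inventory: 67 @ $23.50 = $1,574.50
Check: goods available $19,867.05 = COGS $18,292.55 + ending $1,574.50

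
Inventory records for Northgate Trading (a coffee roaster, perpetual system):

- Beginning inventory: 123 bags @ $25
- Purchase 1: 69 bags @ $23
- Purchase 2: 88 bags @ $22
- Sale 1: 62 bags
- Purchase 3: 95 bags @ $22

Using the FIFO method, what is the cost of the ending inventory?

Ending inventory = $7,138

Sale 1 (62) [FIFO — oldest first]: 62 @ $25 = $1,550
Ending inventory: 61 @ $25 + 69 @ $23 + 88 @ $22 + 95 @ $22 = $7,138
Check: goods available $8,688 = COGS $1,550 + ending $7,138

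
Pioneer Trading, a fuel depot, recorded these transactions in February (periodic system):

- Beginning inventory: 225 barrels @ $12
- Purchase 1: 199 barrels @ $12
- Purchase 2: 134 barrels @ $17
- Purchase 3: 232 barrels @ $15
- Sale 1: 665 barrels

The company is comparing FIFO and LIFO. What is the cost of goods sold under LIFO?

COGS = $9,346

FIFO COGS: 225 @ $12 + 199 @ $12 + 134 @ $17 + 107 @ $15 = $8,971
LIFO COGS: 232 @ $15 + 134 @ $17 + 199 @ $12 + 100 @ $12 = $9,346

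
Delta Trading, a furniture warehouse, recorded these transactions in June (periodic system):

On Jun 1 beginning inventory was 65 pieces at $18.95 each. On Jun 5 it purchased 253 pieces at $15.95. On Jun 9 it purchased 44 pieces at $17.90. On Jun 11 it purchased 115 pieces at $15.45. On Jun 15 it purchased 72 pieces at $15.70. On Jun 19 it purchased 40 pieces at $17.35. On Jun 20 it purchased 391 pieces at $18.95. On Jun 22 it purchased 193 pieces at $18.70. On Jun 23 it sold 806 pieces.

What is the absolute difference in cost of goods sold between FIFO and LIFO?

FIFO COGS: 65 @ $18.95 + 253 @ $15.95 + 44 @ $17.90 + 115 @ $15.45 + 72 @ $15.70 + 40 @ $17.35 + 217 @ $18.95 = $13,768.00
LIFO COGS: 193 @ $18.70 + 391 @ $18.95 + 40 @ $17.35 + 72 @ $15.70 + 110 @ $15.45 = $14,542.45
Difference = |$13,768.00 − $14,542.45| = $774.45

$774.45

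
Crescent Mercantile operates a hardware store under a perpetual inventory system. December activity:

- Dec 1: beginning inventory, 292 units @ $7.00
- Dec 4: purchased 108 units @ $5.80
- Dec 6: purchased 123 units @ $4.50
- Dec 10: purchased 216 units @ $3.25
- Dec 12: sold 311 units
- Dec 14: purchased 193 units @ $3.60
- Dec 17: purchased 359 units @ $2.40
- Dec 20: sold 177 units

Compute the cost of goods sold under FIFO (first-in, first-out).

Dec 12, 311 sold [FIFO — oldest first]: 292 @ $7.00 + 19 @ $5.80 = $2,154.20
Dec 20, 177 sold [FIFO — oldest first]: 89 @ $5.80 + 88 @ $4.50 = $912.20
Total COGS = $2,154.20 + $912.20 = $3,066.40
Ending inventory: 35 @ $4.50 + 216 @ $3.25 + 193 @ $3.60 + 359 @ $2.40 = $2,415.90

COGS = $3,066.40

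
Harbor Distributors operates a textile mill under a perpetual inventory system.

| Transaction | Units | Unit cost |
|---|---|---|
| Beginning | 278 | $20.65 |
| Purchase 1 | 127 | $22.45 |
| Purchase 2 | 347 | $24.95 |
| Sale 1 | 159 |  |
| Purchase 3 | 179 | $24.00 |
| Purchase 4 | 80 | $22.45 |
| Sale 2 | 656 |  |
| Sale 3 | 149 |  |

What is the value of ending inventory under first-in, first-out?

Sale 1 (159) [FIFO — oldest first]: 159 @ $20.65 = $3,283.35
Sale 2 (656) [FIFO — oldest first]: 119 @ $20.65 + 127 @ $22.45 + 347 @ $24.95 + 63 @ $24.00 = $15,478.15
Sale 3 (149) [FIFO — oldest first]: 116 @ $24.00 + 33 @ $22.45 = $3,524.85
Total COGS = $3,283.35 + $15,478.15 + $3,524.85 = $22,286.35
Ending inventory: 47 @ $22.45 = $1,055.15
Check: goods available $23,341.50 = COGS $22,286.35 + ending $1,055.15

Ending inventory = $1,055.15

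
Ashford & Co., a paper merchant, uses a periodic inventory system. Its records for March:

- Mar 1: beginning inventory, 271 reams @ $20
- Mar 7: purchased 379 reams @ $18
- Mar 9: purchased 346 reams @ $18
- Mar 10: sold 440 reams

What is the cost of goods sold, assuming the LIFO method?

Mar 10, 440 sold [LIFO — newest first]: 346 @ $18 + 94 @ $18 = $7,920
Ending inventory: 271 @ $20 + 285 @ $18 = $10,550
Check: goods available $18,470 = COGS $7,920 + ending $10,550

COGS = $7,920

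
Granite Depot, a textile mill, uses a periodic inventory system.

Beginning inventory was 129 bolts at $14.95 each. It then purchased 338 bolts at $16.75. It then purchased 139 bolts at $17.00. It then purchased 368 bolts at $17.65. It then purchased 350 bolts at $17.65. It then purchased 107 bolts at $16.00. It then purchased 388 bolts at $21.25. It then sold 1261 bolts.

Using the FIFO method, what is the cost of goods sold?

Sale 1 (1261) [FIFO — oldest first]: 129 @ $14.95 + 338 @ $16.75 + 139 @ $17.00 + 368 @ $17.65 + 287 @ $17.65 = $21,513.80
Ending inventory: 63 @ $17.65 + 107 @ $16.00 + 388 @ $21.25 = $11,068.95
Check: goods available $32,582.75 = COGS $21,513.80 + ending $11,068.95

COGS = $21,513.80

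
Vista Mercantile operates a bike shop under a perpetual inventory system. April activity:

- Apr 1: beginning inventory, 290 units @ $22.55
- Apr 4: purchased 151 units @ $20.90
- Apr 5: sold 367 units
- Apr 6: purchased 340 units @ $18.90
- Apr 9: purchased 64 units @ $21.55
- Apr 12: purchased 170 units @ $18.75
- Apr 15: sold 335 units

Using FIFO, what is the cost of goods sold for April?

COGS = $14,628.30

Apr 5, 367 sold [FIFO — oldest first]: 290 @ $22.55 + 77 @ $20.90 = $8,148.80
Apr 15, 335 sold [FIFO — oldest first]: 74 @ $20.90 + 261 @ $18.90 = $6,479.50
Total COGS = $8,148.80 + $6,479.50 = $14,628.30
Ending inventory: 79 @ $18.90 + 64 @ $21.55 + 170 @ $18.75 = $6,059.80
Check: goods available $20,688.10 = COGS $14,628.30 + ending $6,059.80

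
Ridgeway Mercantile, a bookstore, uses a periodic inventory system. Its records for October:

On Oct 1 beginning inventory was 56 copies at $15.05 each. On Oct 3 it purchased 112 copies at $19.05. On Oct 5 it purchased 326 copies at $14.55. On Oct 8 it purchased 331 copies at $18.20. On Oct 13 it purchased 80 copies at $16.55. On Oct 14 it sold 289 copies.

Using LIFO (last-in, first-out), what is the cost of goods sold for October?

COGS = $5,127.80

Oct 14, 289 sold [LIFO — newest first]: 80 @ $16.55 + 209 @ $18.20 = $5,127.80
Ending inventory: 56 @ $15.05 + 112 @ $19.05 + 326 @ $14.55 + 122 @ $18.20 = $9,940.10
Check: goods available $15,067.90 = COGS $5,127.80 + ending $9,940.10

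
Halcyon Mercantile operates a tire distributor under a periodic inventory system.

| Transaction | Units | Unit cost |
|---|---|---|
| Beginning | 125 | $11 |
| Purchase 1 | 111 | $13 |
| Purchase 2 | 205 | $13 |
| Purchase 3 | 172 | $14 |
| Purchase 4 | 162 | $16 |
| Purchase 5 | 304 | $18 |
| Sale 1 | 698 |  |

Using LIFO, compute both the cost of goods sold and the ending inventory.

Sale 1 (698) [LIFO — newest first]: 304 @ $18 + 162 @ $16 + 172 @ $14 + 60 @ $13 = $11,252
Ending inventory: 125 @ $11 + 111 @ $13 + 145 @ $13 = $4,703

COGS = $11,252; ending inventory = $4,703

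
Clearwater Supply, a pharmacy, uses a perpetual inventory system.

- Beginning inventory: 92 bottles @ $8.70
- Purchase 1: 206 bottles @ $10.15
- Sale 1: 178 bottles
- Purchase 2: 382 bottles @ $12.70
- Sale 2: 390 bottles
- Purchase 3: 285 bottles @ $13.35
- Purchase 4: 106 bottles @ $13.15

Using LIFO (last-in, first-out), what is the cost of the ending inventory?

Sale 1 (178) [LIFO — newest first]: 178 @ $10.15 = $1,806.70
Sale 2 (390) [LIFO — newest first]: 382 @ $12.70 + 8 @ $10.15 = $4,932.60
Total COGS = $1,806.70 + $4,932.60 = $6,739.30
Ending inventory: 92 @ $8.70 + 20 @ $10.15 + 285 @ $13.35 + 106 @ $13.15 = $6,202.05
Check: goods available $12,941.35 = COGS $6,739.30 + ending $6,202.05

Ending inventory = $6,202.05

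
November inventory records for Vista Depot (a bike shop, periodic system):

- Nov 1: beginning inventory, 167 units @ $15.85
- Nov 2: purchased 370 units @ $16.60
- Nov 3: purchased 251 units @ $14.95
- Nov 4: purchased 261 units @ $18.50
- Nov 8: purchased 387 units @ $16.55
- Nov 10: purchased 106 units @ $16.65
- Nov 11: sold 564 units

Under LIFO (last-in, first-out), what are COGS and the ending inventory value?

COGS = $9,483.25; ending inventory = $16,056.40

Nov 11, 564 sold [LIFO — newest first]: 106 @ $16.65 + 387 @ $16.55 + 71 @ $18.50 = $9,483.25
Ending inventory: 167 @ $15.85 + 370 @ $16.60 + 251 @ $14.95 + 190 @ $18.50 = $16,056.40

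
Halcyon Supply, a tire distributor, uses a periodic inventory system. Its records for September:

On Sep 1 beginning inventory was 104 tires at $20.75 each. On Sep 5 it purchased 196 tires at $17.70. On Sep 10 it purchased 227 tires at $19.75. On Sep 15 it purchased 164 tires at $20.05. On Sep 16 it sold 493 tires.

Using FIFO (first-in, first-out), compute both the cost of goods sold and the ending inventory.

Sep 16, 493 sold [FIFO — oldest first]: 104 @ $20.75 + 196 @ $17.70 + 193 @ $19.75 = $9,438.95
Ending inventory: 34 @ $19.75 + 164 @ $20.05 = $3,959.70

COGS = $9,438.95; ending inventory = $3,959.70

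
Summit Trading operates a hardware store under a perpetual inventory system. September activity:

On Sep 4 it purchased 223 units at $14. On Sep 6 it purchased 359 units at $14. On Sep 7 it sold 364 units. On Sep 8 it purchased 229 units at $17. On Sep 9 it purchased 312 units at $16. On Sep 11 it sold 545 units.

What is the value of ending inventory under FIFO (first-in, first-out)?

Sep 7, 364 sold [FIFO — oldest first]: 223 @ $14 + 141 @ $14 = $5,096
Sep 11, 545 sold [FIFO — oldest first]: 218 @ $14 + 229 @ $17 + 98 @ $16 = $8,513
Total COGS = $5,096 + $8,513 = $13,609
Ending inventory: 214 @ $16 = $3,424

Ending inventory = $3,424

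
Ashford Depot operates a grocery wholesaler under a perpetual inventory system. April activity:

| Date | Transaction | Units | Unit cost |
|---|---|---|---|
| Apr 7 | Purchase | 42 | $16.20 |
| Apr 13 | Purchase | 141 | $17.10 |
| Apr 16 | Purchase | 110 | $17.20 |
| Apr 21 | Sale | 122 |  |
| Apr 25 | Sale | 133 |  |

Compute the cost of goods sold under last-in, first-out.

COGS = $4,367.90

Apr 21, 122 sold [LIFO — newest first]: 110 @ $17.20 + 12 @ $17.10 = $2,097.20
Apr 25, 133 sold [LIFO — newest first]: 129 @ $17.10 + 4 @ $16.20 = $2,270.70
Total COGS = $2,097.20 + $2,270.70 = $4,367.90
Ending inventory: 38 @ $16.20 = $615.60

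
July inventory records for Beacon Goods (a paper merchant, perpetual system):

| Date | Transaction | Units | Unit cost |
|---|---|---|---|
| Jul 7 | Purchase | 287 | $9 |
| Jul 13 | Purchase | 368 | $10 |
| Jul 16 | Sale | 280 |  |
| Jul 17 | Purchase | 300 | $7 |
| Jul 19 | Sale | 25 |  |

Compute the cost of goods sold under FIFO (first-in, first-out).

Jul 16, 280 sold [FIFO — oldest first]: 280 @ $9 = $2,520
Jul 19, 25 sold [FIFO — oldest first]: 7 @ $9 + 18 @ $10 = $243
Total COGS = $2,520 + $243 = $2,763
Ending inventory: 350 @ $10 + 300 @ $7 = $5,600

COGS = $2,763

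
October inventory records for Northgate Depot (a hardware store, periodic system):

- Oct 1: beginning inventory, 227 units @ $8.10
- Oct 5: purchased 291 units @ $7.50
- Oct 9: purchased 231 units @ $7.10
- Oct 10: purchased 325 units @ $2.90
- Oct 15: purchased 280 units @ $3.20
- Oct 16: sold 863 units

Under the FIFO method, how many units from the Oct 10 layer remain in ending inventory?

Oct 16, 863 sold [FIFO — oldest first]: 227 @ $8.10 + 291 @ $7.50 + 231 @ $7.10 + 114 @ $2.90 = $5,991.90
Ending inventory: 211 @ $2.90 + 280 @ $3.20 = $1,507.90

211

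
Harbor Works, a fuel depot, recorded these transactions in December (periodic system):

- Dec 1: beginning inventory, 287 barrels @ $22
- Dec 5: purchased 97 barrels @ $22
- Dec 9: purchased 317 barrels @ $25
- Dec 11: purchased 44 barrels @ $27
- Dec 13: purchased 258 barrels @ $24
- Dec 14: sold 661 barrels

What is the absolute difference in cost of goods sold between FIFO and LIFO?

FIFO COGS: 287 @ $22 + 97 @ $22 + 277 @ $25 = $15,373
LIFO COGS: 258 @ $24 + 44 @ $27 + 317 @ $25 + 42 @ $22 = $16,229
Difference = |$15,373 − $16,229| = $856

$856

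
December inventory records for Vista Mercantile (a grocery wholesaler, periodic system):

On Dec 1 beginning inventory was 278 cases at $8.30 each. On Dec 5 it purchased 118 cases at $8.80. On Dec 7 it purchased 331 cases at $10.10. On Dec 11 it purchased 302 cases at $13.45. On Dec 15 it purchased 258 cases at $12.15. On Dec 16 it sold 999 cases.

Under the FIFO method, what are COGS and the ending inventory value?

COGS = $10,347.30; ending inventory = $3,538.20

Dec 16, 999 sold [FIFO — oldest first]: 278 @ $8.30 + 118 @ $8.80 + 331 @ $10.10 + 272 @ $13.45 = $10,347.30
Ending inventory: 30 @ $13.45 + 258 @ $12.15 = $3,538.20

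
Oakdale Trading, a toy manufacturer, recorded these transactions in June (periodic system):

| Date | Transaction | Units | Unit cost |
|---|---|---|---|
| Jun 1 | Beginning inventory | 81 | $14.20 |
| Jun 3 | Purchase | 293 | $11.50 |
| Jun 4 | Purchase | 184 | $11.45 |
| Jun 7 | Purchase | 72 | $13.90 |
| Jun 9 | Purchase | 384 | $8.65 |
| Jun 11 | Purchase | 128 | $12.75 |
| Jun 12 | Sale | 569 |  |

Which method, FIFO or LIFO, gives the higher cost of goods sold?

FIFO

FIFO COGS: 81 @ $14.20 + 293 @ $11.50 + 184 @ $11.45 + 11 @ $13.90 = $6,779.40
LIFO COGS: 128 @ $12.75 + 384 @ $8.65 + 57 @ $13.90 = $5,745.90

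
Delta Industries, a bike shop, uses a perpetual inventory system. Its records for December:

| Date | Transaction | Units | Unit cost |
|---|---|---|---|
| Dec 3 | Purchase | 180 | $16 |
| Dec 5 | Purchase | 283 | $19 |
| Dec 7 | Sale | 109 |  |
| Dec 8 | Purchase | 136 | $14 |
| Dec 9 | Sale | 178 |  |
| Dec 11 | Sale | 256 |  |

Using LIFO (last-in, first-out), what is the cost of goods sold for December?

Dec 7, 109 sold [LIFO — newest first]: 109 @ $19 = $2,071
Dec 9, 178 sold [LIFO — newest first]: 136 @ $14 + 42 @ $19 = $2,702
Dec 11, 256 sold [LIFO — newest first]: 132 @ $19 + 124 @ $16 = $4,492
Total COGS = $2,071 + $2,702 + $4,492 = $9,265
Ending inventory: 56 @ $16 = $896

COGS = $9,265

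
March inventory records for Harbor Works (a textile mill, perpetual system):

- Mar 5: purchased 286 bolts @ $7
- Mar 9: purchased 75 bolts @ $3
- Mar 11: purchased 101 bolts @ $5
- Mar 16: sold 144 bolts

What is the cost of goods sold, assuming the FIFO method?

Mar 16, 144 sold [FIFO — oldest first]: 144 @ $7 = $1,008
Ending inventory: 142 @ $7 + 75 @ $3 + 101 @ $5 = $1,724

COGS = $1,008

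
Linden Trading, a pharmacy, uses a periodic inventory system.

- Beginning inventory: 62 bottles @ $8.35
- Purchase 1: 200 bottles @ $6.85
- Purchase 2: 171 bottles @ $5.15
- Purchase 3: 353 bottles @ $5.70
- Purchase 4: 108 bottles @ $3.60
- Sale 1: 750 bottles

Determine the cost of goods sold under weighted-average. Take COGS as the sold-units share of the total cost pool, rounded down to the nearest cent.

COGS = $4,336.61

Sale 1, sell 750: 750/894 × $5,169.25 → $4,336.61
Ending inventory (cost pool remaining) = $832.64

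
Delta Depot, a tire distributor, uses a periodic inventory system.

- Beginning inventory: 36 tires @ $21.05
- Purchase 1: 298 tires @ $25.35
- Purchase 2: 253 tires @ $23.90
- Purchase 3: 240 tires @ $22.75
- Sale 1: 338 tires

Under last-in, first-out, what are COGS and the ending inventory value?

Sale 1 (338) [LIFO — newest first]: 240 @ $22.75 + 98 @ $23.90 = $7,802.20
Ending inventory: 36 @ $21.05 + 298 @ $25.35 + 155 @ $23.90 = $12,016.60

COGS = $7,802.20; ending inventory = $12,016.60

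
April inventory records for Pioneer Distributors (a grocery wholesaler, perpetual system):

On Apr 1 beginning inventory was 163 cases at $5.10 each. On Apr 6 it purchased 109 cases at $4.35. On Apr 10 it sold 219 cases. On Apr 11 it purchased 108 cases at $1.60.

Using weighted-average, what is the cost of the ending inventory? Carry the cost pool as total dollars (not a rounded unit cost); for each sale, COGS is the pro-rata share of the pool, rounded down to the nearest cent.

After Apr 1: 163 on hand, pool $831.30 (≈ $5.1000 each)
After Apr 6: 272 on hand, pool $1,305.45 (≈ $4.7994 each)
Apr 10, sell 219: 219/272 × $1,305.45 → $1,051.07
After Apr 11: 161 on hand, pool $427.18 (≈ $2.6533 each)
Ending inventory (cost pool remaining) = $427.18

Ending inventory = $427.18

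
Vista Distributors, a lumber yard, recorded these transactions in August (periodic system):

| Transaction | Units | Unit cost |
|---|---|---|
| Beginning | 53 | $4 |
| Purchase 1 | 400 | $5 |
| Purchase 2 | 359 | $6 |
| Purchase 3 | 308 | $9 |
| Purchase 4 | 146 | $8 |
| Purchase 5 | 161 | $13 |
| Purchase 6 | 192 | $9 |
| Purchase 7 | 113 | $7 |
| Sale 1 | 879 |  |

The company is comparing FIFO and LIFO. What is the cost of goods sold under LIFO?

FIFO COGS: 53 @ $4 + 400 @ $5 + 359 @ $6 + 67 @ $9 = $4,969
LIFO COGS: 113 @ $7 + 192 @ $9 + 161 @ $13 + 146 @ $8 + 267 @ $9 = $8,183

COGS = $8,183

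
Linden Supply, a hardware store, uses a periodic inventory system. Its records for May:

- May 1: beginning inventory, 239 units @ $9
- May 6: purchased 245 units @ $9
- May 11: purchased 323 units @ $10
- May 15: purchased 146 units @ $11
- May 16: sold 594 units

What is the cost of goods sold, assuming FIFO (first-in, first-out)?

May 16, 594 sold [FIFO — oldest first]: 239 @ $9 + 245 @ $9 + 110 @ $10 = $5,456
Ending inventory: 213 @ $10 + 146 @ $11 = $3,736
Check: goods available $9,192 = COGS $5,456 + ending $3,736

COGS = $5,456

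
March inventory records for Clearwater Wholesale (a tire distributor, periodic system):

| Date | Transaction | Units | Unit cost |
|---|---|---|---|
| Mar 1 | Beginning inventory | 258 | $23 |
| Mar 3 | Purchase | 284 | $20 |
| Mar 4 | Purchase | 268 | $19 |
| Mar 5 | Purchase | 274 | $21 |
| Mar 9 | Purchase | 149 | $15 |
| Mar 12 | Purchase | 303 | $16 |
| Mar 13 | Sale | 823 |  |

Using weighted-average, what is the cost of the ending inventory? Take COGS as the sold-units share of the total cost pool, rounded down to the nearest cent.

Ending inventory = $13,713.65

Mar 13, sell 823: 823/1536 × $29,543.00 → $15,829.35
Ending inventory (cost pool remaining) = $13,713.65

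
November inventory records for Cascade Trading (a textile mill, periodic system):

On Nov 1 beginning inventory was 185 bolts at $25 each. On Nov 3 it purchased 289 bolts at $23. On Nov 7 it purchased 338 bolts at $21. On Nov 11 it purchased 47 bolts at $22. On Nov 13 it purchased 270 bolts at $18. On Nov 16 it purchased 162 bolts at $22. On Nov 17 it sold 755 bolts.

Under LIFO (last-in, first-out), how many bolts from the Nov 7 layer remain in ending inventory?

62

Nov 17, 755 sold [LIFO — newest first]: 162 @ $22 + 270 @ $18 + 47 @ $22 + 276 @ $21 = $15,254
Ending inventory: 185 @ $25 + 289 @ $23 + 62 @ $21 = $12,574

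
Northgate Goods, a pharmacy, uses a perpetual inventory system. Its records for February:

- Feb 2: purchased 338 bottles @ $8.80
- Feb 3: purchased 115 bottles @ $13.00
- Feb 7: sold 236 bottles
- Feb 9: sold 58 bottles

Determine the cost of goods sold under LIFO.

COGS = $3,070.20

Feb 7, 236 sold [LIFO — newest first]: 115 @ $13.00 + 121 @ $8.80 = $2,559.80
Feb 9, 58 sold [LIFO — newest first]: 58 @ $8.80 = $510.40
Total COGS = $2,559.80 + $510.40 = $3,070.20
Ending inventory: 159 @ $8.80 = $1,399.20
Check: goods available $4,469.40 = COGS $3,070.20 + ending $1,399.20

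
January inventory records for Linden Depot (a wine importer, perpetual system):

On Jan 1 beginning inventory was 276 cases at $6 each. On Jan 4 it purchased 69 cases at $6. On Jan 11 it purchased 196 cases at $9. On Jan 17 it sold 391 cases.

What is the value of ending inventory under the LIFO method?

Ending inventory = $900

Jan 17, 391 sold [LIFO — newest first]: 196 @ $9 + 69 @ $6 + 126 @ $6 = $2,934
Ending inventory: 150 @ $6 = $900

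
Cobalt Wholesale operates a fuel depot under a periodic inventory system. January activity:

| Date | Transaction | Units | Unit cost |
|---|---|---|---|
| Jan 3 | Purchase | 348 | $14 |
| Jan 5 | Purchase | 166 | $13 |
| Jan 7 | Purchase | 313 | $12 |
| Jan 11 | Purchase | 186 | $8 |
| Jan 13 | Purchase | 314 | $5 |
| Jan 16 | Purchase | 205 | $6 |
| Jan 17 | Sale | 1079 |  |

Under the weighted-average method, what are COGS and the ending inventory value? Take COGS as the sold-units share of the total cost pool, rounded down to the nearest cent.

COGS = $10,616.74; ending inventory = $4,457.26

Jan 17, sell 1079: 1079/1532 × $15,074.00 → $10,616.74
Ending inventory (cost pool remaining) = $4,457.26
Check: goods available $15,074.00 = COGS $10,616.74 + ending $4,457.26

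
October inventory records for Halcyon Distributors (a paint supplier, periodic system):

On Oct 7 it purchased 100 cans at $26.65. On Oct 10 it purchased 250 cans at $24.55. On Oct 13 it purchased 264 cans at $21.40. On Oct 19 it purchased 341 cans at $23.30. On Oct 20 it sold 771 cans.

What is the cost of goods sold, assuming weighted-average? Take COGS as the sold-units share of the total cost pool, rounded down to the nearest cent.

COGS = $18,082.08

Oct 20, sell 771: 771/955 × $22,397.40 → $18,082.08
Ending inventory (cost pool remaining) = $4,315.32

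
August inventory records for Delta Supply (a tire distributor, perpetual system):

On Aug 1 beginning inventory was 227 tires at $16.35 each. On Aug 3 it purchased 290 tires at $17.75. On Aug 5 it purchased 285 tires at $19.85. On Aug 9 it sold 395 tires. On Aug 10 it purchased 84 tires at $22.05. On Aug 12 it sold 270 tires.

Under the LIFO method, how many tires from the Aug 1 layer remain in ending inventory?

221

Aug 9, 395 sold [LIFO — newest first]: 285 @ $19.85 + 110 @ $17.75 = $7,609.75
Aug 12, 270 sold [LIFO — newest first]: 84 @ $22.05 + 180 @ $17.75 + 6 @ $16.35 = $5,145.30
Total COGS = $7,609.75 + $5,145.30 = $12,755.05
Ending inventory: 221 @ $16.35 = $3,613.35
Check: goods available $16,368.40 = COGS $12,755.05 + ending $3,613.35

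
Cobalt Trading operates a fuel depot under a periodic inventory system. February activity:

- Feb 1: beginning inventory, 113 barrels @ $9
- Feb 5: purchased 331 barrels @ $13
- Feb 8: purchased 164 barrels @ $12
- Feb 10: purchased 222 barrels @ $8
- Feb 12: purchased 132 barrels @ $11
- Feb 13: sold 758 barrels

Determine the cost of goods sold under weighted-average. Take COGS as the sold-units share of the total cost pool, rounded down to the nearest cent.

Feb 13, sell 758: 758/962 × $10,516.00 → $8,285.99
Ending inventory (cost pool remaining) = $2,230.01
Check: goods available $10,516.00 = COGS $8,285.99 + ending $2,230.01

COGS = $8,285.99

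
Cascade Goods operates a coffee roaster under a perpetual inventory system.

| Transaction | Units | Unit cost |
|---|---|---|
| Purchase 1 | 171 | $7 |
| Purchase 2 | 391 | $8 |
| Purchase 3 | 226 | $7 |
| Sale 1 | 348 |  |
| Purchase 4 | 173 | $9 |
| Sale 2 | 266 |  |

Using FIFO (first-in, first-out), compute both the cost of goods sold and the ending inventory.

Sale 1 (348) [FIFO — oldest first]: 171 @ $7 + 177 @ $8 = $2,613
Sale 2 (266) [FIFO — oldest first]: 214 @ $8 + 52 @ $7 = $2,076
Total COGS = $2,613 + $2,076 = $4,689
Ending inventory: 174 @ $7 + 173 @ $9 = $2,775
Check: goods available $7,464 = COGS $4,689 + ending $2,775

COGS = $4,689; ending inventory = $2,775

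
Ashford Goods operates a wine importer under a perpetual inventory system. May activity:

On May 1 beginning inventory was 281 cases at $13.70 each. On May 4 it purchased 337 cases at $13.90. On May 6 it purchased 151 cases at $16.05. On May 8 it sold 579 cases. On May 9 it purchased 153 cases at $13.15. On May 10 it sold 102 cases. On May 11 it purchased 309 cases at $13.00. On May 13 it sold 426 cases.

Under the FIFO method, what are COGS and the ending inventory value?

May 8, 579 sold [FIFO — oldest first]: 281 @ $13.70 + 298 @ $13.90 = $7,991.90
May 10, 102 sold [FIFO — oldest first]: 39 @ $13.90 + 63 @ $16.05 = $1,553.25
May 13, 426 sold [FIFO — oldest first]: 88 @ $16.05 + 153 @ $13.15 + 185 @ $13.00 = $5,829.35
Total COGS = $7,991.90 + $1,553.25 + $5,829.35 = $15,374.50
Ending inventory: 124 @ $13.00 = $1,612.00

COGS = $15,374.50; ending inventory = $1,612.00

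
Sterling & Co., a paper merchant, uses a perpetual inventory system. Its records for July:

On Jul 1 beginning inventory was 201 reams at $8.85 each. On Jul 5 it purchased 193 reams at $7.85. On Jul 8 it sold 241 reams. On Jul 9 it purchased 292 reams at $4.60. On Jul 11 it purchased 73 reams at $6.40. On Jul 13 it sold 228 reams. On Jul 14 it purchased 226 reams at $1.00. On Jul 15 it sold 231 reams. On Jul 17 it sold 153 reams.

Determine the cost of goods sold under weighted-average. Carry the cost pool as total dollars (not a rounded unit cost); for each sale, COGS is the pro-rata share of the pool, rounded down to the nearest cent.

After Jul 1: 201 on hand, pool $1,778.85 (≈ $8.8500 each)
After Jul 5: 394 on hand, pool $3,293.90 (≈ $8.3602 each)
Jul 8, sell 241: 241/394 × $3,293.90 → $2,014.79
After Jul 9: 445 on hand, pool $2,622.31 (≈ $5.8928 each)
After Jul 11: 518 on hand, pool $3,089.51 (≈ $5.9643 each)
Jul 13, sell 228: 228/518 × $3,089.51 → $1,359.86
After Jul 14: 516 on hand, pool $1,955.65 (≈ $3.7900 each)
Jul 15, sell 231: 231/516 × $1,955.65 → $875.49
Jul 17, sell 153: 153/285 × $1,080.16 → $579.87
Total COGS = $2,014.79 + $1,359.86 + $875.49 + $579.87 = $4,830.01
Ending inventory (cost pool remaining) = $500.29

COGS = $4,830.01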